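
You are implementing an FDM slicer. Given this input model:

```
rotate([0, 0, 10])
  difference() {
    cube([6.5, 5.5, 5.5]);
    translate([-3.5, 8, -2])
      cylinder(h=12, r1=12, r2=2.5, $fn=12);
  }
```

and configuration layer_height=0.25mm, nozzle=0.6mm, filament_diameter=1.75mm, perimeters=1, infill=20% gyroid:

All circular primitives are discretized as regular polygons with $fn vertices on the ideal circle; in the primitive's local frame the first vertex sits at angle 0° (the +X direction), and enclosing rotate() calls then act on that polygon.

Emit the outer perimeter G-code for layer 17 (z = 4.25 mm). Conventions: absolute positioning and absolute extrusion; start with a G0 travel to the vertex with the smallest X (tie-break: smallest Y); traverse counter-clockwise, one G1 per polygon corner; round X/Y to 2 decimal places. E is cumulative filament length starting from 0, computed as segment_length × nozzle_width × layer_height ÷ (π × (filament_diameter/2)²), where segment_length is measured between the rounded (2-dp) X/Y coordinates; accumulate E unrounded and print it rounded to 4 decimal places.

At z = 4.25 mm: the 6.5×5.5 cube contributes its full rectangle; the cone at (-3.5, 8): at t=0.521 of its height the radius interpolates to r₁+(r₂−r₁)t = 7.052, giving a regular 12-gon of that circumradius; Taking the first minus the rest: starting from the 6.5×5.5 cube, the cone at (-3.5, 8) partially overlaps it — only the 6.21 mm² overlap (of its 149.20 mm²) is removed, clipping the outline — 1 connected region; (whole slice rotated 10° about Z — lengths, areas and connectivity unchanged). The outline is a single polygon with 7 vertices. Extrusion per mm of travel: 0.6 × 0.25 / (π × 0.875²) = 0.062363. Accumulating E over each segment gives final E = 1.3882.

G0 X-0.33 Y1.86 Z4.25
G1 X0.00 Y0.00 E0.1178
G1 X6.40 Y1.13 E0.5231
G1 X5.45 Y6.55 E0.8663
G1 X1.88 Y5.92 E1.0923
G1 X1.79 Y4.86 E1.1587
G1 X-0.30 Y1.87 E1.3862
G1 X-0.33 Y1.86 E1.3882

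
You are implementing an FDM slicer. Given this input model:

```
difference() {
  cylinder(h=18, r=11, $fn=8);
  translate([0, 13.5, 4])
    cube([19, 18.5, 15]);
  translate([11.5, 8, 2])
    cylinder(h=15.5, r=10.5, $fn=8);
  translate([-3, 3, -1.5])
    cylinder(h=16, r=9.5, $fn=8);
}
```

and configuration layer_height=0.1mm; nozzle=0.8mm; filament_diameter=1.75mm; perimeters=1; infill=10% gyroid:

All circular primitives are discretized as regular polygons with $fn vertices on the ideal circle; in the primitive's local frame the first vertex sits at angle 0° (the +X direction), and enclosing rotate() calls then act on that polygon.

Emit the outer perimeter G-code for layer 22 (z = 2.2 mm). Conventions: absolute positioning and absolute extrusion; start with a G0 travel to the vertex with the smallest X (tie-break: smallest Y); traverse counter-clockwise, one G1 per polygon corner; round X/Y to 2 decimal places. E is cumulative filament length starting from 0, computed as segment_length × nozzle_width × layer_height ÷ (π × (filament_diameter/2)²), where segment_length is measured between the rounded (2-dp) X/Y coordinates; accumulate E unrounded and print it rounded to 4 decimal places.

G0 X-9.41 Y-3.85 Z2.20
G1 X-7.78 Y-7.78 E0.1415
G1 X0.00 Y-11.00 E0.4216
G1 X7.78 Y-7.78 E0.7016
G1 X10.19 Y-1.96 E0.9111
G1 X5.29 Y0.07 E1.0875
G1 X3.72 Y-3.72 E1.2240
G1 X-3.00 Y-6.50 E1.4659
G1 X-9.41 Y-3.85 E1.6966

At z = 2.2 mm: the r=11 cylinder contributes a regular 8-gon of circumradius 11; the cube at (0, 13.5) does not reach this height (z outside [4, 19]); the cylinder at (11.5, 8): section is a regular 8-gon, circumradius r=10.5; the cylinder at (-3, 3): section is a regular 8-gon, circumradius r=9.5; Taking the first minus the rest: starting from the r=11 cylinder, the r=10.5 cylinder at (11.5, 8) partially overlaps it — only the 65.42 mm² overlap (of its 311.83 mm²) is removed, clipping the outline; the r=9.5 cylinder at (-3, 3) partially overlaps it — only the 184.50 mm² overlap (of its 255.27 mm²) is removed, clipping the outline — 1 connected region. The outline is a single polygon with 8 vertices. Extrusion per mm of travel: 0.8 × 0.1 / (π × 0.875²) = 0.033260. Accumulating E over each segment gives final E = 1.6966.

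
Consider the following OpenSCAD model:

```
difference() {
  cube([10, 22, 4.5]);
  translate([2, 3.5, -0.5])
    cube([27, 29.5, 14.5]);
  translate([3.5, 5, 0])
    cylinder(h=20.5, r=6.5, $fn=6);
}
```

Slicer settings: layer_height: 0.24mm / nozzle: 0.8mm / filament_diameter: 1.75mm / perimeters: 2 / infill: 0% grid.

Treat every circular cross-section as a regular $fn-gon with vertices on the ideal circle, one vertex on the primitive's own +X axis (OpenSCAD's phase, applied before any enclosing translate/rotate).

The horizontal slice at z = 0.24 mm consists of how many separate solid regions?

At z = 0.24 mm: the cube is present — its section is the full 10×22 rectangle; the 27×29.5 cube at (2, 3.5) contributes its full rectangle; the cylinder at (3.5, 5): section is a regular 6-gon, circumradius r=6.5; Taking the first minus the rest: starting from the 10×22 cube, the 27×29.5 cube at (2, 3.5) partially overlaps it — only the 148.00 mm² overlap (of its 796.50 mm²) is removed, clipping the outline; the r=6.5 cylinder at (3.5, 5) partially overlaps it — only the 42.64 mm² overlap (of its 109.77 mm²) is removed, clipping the outline — 2 connected regions. The result has 2 disconnected regions.

2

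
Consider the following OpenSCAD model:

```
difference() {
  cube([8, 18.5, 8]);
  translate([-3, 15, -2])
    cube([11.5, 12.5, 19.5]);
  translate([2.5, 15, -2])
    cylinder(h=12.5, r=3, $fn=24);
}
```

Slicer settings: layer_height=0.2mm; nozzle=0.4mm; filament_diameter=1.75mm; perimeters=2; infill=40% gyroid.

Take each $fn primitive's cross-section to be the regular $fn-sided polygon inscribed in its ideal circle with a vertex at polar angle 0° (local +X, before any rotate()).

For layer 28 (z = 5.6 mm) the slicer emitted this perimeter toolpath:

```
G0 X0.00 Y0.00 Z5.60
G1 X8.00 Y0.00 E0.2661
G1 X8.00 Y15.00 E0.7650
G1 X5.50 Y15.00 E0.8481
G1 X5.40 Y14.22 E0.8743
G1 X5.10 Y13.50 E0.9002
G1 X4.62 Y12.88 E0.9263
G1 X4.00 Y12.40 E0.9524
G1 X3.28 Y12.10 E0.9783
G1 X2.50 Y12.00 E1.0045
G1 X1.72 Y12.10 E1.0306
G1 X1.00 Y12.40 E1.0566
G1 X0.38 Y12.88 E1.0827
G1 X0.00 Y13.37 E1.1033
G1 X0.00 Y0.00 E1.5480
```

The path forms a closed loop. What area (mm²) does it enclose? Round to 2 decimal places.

106.55 mm²

Apply the shoelace formula to the sequence of (X, Y) vertices; enclosed area = 106.55 mm².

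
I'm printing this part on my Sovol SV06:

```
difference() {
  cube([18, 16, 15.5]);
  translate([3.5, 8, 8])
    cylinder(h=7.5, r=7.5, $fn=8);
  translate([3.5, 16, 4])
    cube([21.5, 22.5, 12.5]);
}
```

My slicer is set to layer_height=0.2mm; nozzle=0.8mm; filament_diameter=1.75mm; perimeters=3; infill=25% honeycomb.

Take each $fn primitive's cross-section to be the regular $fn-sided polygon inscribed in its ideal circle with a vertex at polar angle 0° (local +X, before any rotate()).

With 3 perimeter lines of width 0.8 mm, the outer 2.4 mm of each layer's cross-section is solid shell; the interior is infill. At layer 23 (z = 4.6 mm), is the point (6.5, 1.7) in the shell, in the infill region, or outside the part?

At z = 4.6 mm: the cube is present — its section is the full 18×16 rectangle; the cylinder at (3.5, 8) is absent (z outside [8, 15.5]); the cube at (3.5, 16) (footprint 21.5×22.5) is included at this height; Subtracting the remaining from the first: starting from the 18×16 cube, the 21.5×22.5 cube at (3.5, 16) misses the remaining region (no effect) — 1 connected region. Overall, the cross-section is a single solid region. The nearest boundary edge runs (18.00, 0.00)→(0.00, 0.00); distance from the point to it = 1.70 mm. The point is inside the cross-section, 1.70 mm from the nearest boundary — within the 2.4 mm shell band (3 × 0.8).

shell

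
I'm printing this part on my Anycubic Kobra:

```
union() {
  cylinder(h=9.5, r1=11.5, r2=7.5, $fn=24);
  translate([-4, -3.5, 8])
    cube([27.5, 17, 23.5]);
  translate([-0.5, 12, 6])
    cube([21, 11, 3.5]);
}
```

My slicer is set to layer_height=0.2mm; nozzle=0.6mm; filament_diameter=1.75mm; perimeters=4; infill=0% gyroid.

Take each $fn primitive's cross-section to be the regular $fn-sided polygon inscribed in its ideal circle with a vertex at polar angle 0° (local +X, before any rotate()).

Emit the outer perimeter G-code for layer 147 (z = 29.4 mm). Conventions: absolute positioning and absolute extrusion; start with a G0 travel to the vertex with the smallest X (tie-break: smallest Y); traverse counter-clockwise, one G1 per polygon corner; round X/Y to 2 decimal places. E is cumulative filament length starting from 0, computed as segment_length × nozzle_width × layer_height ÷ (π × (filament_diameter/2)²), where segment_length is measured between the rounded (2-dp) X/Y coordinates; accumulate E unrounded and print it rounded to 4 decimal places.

At z = 29.4 mm: the cone does not reach this height (z outside [0, 9.5]); the cube at (-4, -3.5) is present — its section is the full 27.5×17 rectangle; the cube at (-0.5, 12) does not reach this height (z outside [6, 9.5]); Merging all regions: only the 27.5×17 cube at (-4, -3.5) is present, so the union is just that shape — 1 connected region. The outline is a single polygon with 4 vertices. Extrusion per mm of travel: 0.6 × 0.2 / (π × 0.875²) = 0.049890. Accumulating E over each segment gives final E = 4.4402.

G0 X-4.00 Y-3.50 Z29.40
G1 X23.50 Y-3.50 E1.3720
G1 X23.50 Y13.50 E2.2201
G1 X-4.00 Y13.50 E3.5921
G1 X-4.00 Y-3.50 E4.4402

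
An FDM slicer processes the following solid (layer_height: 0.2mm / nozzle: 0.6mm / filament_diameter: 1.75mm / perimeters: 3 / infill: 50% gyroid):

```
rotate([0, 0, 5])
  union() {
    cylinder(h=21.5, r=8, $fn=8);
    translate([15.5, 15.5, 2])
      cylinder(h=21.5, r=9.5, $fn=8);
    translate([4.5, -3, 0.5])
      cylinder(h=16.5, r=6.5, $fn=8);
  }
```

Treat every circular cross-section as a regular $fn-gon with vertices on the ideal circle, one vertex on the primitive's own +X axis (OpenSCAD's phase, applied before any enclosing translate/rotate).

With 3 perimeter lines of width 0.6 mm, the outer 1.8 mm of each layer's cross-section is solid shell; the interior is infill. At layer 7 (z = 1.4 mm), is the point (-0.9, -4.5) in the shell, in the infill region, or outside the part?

infill

At z = 1.4 mm: the r=8 cylinder gives a regular 8-gon of circumradius 8 (constant along its height); the cylinder at (15.5, 15.5) is not intersected at this z (z outside [2, 23.5]); the r=6.5 cylinder at (4.5, -3) gives a regular 8-gon of circumradius 6.5 (constant along its height); Merging all regions: the regions partially overlap (shared area 75.03 mm²), so overlapping operands fuse into one piece — 1 connected region; (whole slice rotated 5° about Z — lengths, areas and connectivity unchanged). Overall, the cross-section is a single solid region. Undo the 5° rotation: the query point maps to (-1.289, -4.404) in the un-rotated model frame. The nearest boundary edge runs (-0.00, -8.00)→(-5.66, -5.66); distance from the point to it = 2.83 mm. The point is inside the cross-section and 2.83 mm from the nearest boundary — more than the 1.8 mm shell width (3 × 0.6), so it's in the infill interior.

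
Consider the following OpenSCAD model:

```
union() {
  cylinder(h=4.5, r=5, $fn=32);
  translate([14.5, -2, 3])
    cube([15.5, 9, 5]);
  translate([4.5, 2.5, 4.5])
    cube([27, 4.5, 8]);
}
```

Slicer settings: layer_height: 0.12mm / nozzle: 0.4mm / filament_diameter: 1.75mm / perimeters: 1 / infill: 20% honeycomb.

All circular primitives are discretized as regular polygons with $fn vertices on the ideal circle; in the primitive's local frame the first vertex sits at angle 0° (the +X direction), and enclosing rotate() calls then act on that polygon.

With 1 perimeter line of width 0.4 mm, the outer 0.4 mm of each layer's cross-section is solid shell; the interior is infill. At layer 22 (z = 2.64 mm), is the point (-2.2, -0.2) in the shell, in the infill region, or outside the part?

infill

At z = 2.64 mm: the cylinder: section is a regular 32-gon, circumradius r=5; the cube at (14.5, -2) is not intersected at this z (z outside [3, 8]); the cube at (4.5, 2.5) does not reach this height (z outside [4.5, 12.5]); Combining (union): only the r=5 cylinder is present, so the union is just that shape — 1 connected region. Overall, the cross-section is a single solid region. The nearest boundary edge runs (-5.00, 0.00)→(-4.90, -0.98); distance from the point to it = 2.77 mm. The point is inside the cross-section and 2.77 mm from the nearest boundary — more than the 0.4 mm shell width (1 × 0.4), so it's in the infill interior.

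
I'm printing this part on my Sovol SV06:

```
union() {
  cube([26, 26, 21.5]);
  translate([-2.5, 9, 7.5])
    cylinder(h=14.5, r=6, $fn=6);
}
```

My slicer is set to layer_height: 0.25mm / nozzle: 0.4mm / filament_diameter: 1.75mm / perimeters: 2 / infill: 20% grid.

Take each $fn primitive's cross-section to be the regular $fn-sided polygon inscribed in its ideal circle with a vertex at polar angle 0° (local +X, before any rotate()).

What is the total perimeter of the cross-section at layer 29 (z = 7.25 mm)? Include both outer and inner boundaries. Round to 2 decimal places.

At z = 7.25 mm: the 26×26 cube contributes its full rectangle (perimeter 104.00 mm); the cylinder at (-2.5, 9) is not intersected at this z (z outside [7.5, 22]); Taking the union: only the 26×26 cube is present, so the union is just that shape — boundary = 104.00 mm. Overall, the cross-section is a single solid region. Total boundary length (outer) = 104.00 mm.

104.00 mm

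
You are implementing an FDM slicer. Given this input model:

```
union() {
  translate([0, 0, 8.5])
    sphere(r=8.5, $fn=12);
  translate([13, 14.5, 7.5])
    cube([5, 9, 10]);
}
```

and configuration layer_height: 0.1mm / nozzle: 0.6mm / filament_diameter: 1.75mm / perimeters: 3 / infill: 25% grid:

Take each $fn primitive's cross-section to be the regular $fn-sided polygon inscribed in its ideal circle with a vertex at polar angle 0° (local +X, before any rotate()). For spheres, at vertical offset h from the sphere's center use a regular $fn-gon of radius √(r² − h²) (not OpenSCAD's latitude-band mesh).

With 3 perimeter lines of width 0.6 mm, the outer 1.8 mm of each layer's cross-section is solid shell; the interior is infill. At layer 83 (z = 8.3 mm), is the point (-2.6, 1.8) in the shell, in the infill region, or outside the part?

infill

At z = 8.3 mm: the r=8.5 sphere contributes a regular 12-gon of circumradius √(8.5²−0.2²) = 8.498; the cube at (13, 14.5) (footprint 5×9) is included at this height; Taking the union: the 2 present regions are separate (no shared area or edge), so areas and boundary lengths simply add and each stays a separate island — 2 connected regions. Overall, the cross-section has 2 separate islands. The nearest boundary edge runs (-7.36, 4.25)→(-4.25, 7.36); distance from the point to it = 5.10 mm. (Shell/infill is judged within the island containing the point — the largest one.) The point is inside the cross-section and 5.10 mm from the nearest boundary — more than the 1.8 mm shell width (3 × 0.6), so it's in the infill interior.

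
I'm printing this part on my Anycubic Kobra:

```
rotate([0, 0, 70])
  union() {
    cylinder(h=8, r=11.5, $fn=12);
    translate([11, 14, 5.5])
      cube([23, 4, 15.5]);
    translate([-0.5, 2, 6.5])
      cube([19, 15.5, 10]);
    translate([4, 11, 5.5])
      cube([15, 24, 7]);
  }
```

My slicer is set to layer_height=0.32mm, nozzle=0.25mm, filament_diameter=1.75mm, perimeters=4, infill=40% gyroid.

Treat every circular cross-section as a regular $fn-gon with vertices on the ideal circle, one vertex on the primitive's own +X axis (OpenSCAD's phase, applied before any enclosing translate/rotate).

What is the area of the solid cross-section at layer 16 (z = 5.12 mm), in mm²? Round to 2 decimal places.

At z = 5.12 mm: the r=11.5 cylinder contributes a regular 12-gon of circumradius 11.5 (area = (12/2)·11.500²·sin(360°/12) = 396.75 mm²); the cube at (11, 14) is absent (z outside [5.5, 21]); the cube at (-0.5, 2) is not intersected at this z (z outside [6.5, 16.5]); the cube at (4, 11) is not intersected at this z (z outside [5.5, 12.5]); Merging all regions: only the r=11.5 cylinder is present, so the union is just that shape — area = 396.75 mm²; (rotated 70° about Z; rotation is an isometry so areas/perimeters/island counts are preserved). Overall, the cross-section is a single solid region. Net area = 396.75 mm².

396.75 mm²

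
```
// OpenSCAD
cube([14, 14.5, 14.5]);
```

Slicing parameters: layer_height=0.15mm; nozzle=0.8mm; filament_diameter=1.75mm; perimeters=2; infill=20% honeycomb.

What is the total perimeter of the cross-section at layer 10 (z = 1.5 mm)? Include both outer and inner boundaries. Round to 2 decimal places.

57.00 mm

At z = 1.5 mm: the 14×14.5 cube contributes its full rectangle (perimeter 57.00 mm). Overall, the cross-section is a single solid region. Total boundary length (outer) = 57.00 mm.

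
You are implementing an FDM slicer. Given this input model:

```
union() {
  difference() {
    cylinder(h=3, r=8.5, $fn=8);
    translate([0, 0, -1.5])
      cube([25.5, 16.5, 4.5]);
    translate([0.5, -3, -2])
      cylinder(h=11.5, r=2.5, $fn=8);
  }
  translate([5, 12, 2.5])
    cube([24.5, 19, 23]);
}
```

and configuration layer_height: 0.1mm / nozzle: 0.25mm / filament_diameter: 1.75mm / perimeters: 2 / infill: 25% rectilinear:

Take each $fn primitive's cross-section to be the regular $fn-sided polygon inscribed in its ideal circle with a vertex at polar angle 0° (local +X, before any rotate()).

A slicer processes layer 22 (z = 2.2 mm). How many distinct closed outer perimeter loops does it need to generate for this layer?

At z = 2.2 mm: the r=8.5 cylinder contributes a regular 8-gon of circumradius 8.5; the cube (footprint 25.5×16.5) is included at this height; the cylinder at (0.5, -3): section is a regular 8-gon, circumradius r=2.5; Subtracting the remaining from the first: starting from the r=8.5 cylinder, the 25.5×16.5 cube partially overlaps it — only the 51.09 mm² overlap (of its 420.75 mm²) is removed, clipping the outline; the r=2.5 cylinder at (0.5, -3) lies wholly inside it (removes its full 17.68 mm² and its 15.31 mm outline becomes a hole wall) — 1 connected region with 1 hole; the cube at (5, 12) does not reach this height (z outside [2.5, 25.5]); Combining (union): only the result so far is present, so the union is just that shape — 1 connected region with 1 hole. The result has 1 disconnected region.

1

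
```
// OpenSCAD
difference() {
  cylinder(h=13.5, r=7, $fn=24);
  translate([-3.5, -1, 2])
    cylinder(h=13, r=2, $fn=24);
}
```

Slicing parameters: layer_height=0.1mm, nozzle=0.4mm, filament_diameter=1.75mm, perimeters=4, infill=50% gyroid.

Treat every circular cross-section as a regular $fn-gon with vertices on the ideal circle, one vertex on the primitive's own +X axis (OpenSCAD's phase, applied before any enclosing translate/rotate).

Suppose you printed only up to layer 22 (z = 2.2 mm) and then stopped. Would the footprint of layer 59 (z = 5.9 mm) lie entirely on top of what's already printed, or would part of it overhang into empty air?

Compare the two slices. At z = 2.2: the r=7 cylinder gives a regular 24-gon of circumradius 7 (constant along its height) (area = (24/2)·7.000²·sin(360°/24) = 152.19 mm²); the cylinder at (-3.5, -1): section is a regular 24-gon, circumradius r=2 (area = (24/2)·2.000²·sin(360°/24) = 12.42 mm²); Subtracting the remaining from the first: starting from the r=7 cylinder (152.19 mm²), the r=2 cylinder at (-3.5, -1) lies wholly inside it (removes its full 12.42 mm² and its 12.53 mm outline becomes a hole wall) — area = 139.76 mm². At z = 5.9: the r=7 cylinder gives a regular 24-gon of circumradius 7 (constant along its height) (area = (24/2)·7.000²·sin(360°/24) = 152.19 mm²); the cylinder at (-3.5, -1): section is a regular 24-gon, circumradius r=2 (area = (24/2)·2.000²·sin(360°/24) = 12.42 mm²); After the difference (first − rest): starting from the r=7 cylinder (152.19 mm²), the r=2 cylinder at (-3.5, -1) lies wholly inside it (removes its full 12.42 mm² and its 12.53 mm outline becomes a hole wall) — area = 139.76 mm². Checking containment: the cross-section at z = 5.9 is a subset of the cross-section at z = 2.2.

entirely on top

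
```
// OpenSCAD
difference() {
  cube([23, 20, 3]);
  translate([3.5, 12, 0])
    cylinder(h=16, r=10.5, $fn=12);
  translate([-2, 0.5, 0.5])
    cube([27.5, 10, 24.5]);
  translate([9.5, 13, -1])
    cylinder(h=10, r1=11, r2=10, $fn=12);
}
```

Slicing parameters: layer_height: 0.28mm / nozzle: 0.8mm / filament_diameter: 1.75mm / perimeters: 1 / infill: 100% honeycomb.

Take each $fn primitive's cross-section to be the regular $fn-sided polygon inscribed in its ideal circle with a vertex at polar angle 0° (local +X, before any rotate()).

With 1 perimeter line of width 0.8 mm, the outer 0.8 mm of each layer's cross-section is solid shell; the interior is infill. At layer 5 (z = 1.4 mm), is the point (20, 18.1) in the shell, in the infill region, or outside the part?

At z = 1.4 mm: the cube (footprint 23×20) is included at this height; the r=10.5 cylinder at (3.5, 12) contributes a regular 12-gon of circumradius 10.5; the cube at (-2, 0.5) is present — its section is the full 27.5×10 rectangle; the cone at (9.5, 13): at t=0.240 of its height the radius interpolates to r₁+(r₂−r₁)t = 10.760, giving a regular 12-gon of that circumradius; Subtracting the remaining from the first: starting from the 23×20 cube, the r=10.5 cylinder at (3.5, 12) partially overlaps it — only the 218.45 mm² overlap (of its 330.75 mm²) is removed, clipping the outline; the 27.5×10 cube at (-2, 0.5) partially overlaps it — only the 132.90 mm² overlap (of its 275.00 mm²) is removed, clipping the outline; the cone at (9.5, 13) partially overlaps it — only the 62.75 mm² overlap (of its 347.33 mm²) is removed, clipping the outline — 2 connected regions. Overall, the cross-section has 2 separate islands. The nearest boundary edge runs (20.26, 13.00)→(18.82, 18.38); distance from the point to it = 1.07 mm. (Shell/infill is judged within the island containing the point — the largest one.) The point is inside the cross-section and 1.07 mm from the nearest boundary — more than the 0.8 mm shell width (1 × 0.8), so it's in the infill interior.

infill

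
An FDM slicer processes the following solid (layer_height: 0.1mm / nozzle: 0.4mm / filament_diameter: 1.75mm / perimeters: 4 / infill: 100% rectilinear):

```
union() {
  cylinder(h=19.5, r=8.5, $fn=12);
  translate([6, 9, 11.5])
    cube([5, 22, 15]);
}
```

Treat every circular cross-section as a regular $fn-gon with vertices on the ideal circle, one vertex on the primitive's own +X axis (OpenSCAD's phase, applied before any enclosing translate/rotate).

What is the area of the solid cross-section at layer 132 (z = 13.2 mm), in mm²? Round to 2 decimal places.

At z = 13.2 mm: the cylinder: section is a regular 12-gon, circumradius r=8.5 (area = (12/2)·8.500²·sin(360°/12) = 216.75 mm²); the cube at (6, 9) is present — its section is the full 5×22 rectangle (area 110.00 mm²); Merging all regions: the 2 present regions are separate (no shared area or edge), so areas and boundary lengths simply add and each stays a separate island — area = 326.75 mm². Overall, the cross-section has 2 separate islands. Net area = 326.75 mm².

326.75 mm²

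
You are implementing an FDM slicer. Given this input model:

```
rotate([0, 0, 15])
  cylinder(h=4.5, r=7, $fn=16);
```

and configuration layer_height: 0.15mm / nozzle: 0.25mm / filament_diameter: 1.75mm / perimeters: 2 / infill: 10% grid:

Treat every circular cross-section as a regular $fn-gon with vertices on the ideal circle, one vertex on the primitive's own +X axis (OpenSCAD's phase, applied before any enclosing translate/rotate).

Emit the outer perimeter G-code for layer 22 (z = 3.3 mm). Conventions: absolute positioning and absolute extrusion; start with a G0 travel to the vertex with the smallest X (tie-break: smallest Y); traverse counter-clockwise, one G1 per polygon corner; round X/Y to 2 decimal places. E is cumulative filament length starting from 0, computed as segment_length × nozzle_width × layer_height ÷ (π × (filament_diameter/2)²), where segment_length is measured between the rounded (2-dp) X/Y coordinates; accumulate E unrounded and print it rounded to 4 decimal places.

G0 X-6.94 Y0.91 Z3.30
G1 X-6.76 Y-1.81 E0.0425
G1 X-5.55 Y-4.26 E0.0851
G1 X-3.50 Y-6.06 E0.1276
G1 X-0.91 Y-6.94 E0.1703
G1 X1.81 Y-6.76 E0.2128
G1 X4.26 Y-5.55 E0.2554
G1 X6.06 Y-3.50 E0.2979
G1 X6.94 Y-0.91 E0.3406
G1 X6.76 Y1.81 E0.3831
G1 X5.55 Y4.26 E0.4257
G1 X3.50 Y6.06 E0.4682
G1 X0.91 Y6.94 E0.5108
G1 X-1.81 Y6.76 E0.5533
G1 X-4.26 Y5.55 E0.5959
G1 X-6.06 Y3.50 E0.6385
G1 X-6.94 Y0.91 E0.6811

At z = 3.3 mm: the cylinder: section is a regular 16-gon, circumradius r=7; (whole slice rotated 15° about Z — lengths, areas and connectivity unchanged). The outline is a single polygon with 16 vertices. Extrusion per mm of travel: 0.25 × 0.15 / (π × 0.875²) = 0.015591. Accumulating E over each segment gives final E = 0.6811.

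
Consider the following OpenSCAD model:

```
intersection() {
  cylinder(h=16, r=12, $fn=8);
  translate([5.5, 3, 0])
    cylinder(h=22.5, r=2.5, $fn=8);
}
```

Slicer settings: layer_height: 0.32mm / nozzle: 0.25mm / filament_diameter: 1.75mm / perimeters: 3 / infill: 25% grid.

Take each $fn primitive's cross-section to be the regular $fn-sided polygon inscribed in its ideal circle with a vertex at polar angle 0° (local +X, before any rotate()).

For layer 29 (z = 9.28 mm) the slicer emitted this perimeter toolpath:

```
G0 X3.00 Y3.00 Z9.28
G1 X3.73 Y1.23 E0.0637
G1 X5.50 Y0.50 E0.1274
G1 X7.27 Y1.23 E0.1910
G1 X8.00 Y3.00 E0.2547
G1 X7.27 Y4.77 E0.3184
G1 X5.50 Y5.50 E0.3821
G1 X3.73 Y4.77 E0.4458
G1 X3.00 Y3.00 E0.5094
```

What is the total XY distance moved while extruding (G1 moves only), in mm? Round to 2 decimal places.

15.32 mm

Sum the Euclidean lengths of each G1 segment: total = 15.32 mm.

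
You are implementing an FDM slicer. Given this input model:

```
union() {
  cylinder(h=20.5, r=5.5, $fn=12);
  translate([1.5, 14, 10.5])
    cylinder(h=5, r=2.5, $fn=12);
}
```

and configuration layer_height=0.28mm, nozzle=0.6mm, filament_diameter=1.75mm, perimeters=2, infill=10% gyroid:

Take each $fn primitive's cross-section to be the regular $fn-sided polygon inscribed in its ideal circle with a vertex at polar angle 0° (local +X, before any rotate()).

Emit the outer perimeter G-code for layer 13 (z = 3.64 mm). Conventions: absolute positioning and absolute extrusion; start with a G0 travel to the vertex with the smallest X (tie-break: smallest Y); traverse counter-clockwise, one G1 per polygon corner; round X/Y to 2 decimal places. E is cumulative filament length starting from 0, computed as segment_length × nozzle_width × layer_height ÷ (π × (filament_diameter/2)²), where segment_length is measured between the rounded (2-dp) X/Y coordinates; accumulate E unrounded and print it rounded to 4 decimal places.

G0 X-5.50 Y0.00 Z3.64
G1 X-4.76 Y-2.75 E0.1989
G1 X-2.75 Y-4.76 E0.3975
G1 X0.00 Y-5.50 E0.5964
G1 X2.75 Y-4.76 E0.7953
G1 X4.76 Y-2.75 E0.9938
G1 X5.50 Y0.00 E1.1927
G1 X4.76 Y2.75 E1.3916
G1 X2.75 Y4.76 E1.5902
G1 X0.00 Y5.50 E1.7891
G1 X-2.75 Y4.76 E1.9880
G1 X-4.76 Y2.75 E2.1865
G1 X-5.50 Y0.00 E2.3855

At z = 3.64 mm: the cylinder: section is a regular 12-gon, circumradius r=5.5; the cylinder at (1.5, 14) does not reach this height (z outside [10.5, 15.5]); Merging all regions: only the r=5.5 cylinder is present, so the union is just that shape — 1 connected region. The outline is a single polygon with 12 vertices. Extrusion per mm of travel: 0.6 × 0.28 / (π × 0.875²) = 0.069846. Accumulating E over each segment gives final E = 2.3855.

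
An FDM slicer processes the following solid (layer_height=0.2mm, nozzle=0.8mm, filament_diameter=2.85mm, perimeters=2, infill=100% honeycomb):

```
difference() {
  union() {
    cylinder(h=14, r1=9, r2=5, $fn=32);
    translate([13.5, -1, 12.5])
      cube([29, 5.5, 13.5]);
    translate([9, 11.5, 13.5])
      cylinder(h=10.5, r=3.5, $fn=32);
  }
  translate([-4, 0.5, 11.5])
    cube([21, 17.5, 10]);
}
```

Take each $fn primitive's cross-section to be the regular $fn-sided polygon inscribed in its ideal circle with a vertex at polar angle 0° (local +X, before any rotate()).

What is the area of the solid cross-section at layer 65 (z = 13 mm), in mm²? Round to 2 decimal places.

At z = 13 mm: the cone (r1=9→r2=5) has section circumradius 5.286 here — a regular 32-gon (area = (32/2)·5.286²·sin(360°/32) = 87.21 mm²); the 29×5.5 cube at (13.5, -1) contributes its full rectangle (area 159.50 mm²); the cylinder at (9, 11.5) does not reach this height (z outside [13.5, 24]); Merging all regions: the 2 present regions are separate (no shared area or edge), so areas and boundary lengths simply add and each stays a separate island — area = 246.71 mm²; the cube at (-4, 0.5) is present — its section is the full 21×17.5 rectangle (area 367.50 mm²); After the difference (first − rest): starting from that combined region (246.71 mm²), the 21×17.5 cube at (-4, 0.5) partially overlaps it — only the 50.00 mm² overlap (of its 367.50 mm²) is removed, clipping the outline — area = 196.71 mm². Overall, the cross-section has 2 separate islands. Net area = 196.71 mm².

196.71 mm²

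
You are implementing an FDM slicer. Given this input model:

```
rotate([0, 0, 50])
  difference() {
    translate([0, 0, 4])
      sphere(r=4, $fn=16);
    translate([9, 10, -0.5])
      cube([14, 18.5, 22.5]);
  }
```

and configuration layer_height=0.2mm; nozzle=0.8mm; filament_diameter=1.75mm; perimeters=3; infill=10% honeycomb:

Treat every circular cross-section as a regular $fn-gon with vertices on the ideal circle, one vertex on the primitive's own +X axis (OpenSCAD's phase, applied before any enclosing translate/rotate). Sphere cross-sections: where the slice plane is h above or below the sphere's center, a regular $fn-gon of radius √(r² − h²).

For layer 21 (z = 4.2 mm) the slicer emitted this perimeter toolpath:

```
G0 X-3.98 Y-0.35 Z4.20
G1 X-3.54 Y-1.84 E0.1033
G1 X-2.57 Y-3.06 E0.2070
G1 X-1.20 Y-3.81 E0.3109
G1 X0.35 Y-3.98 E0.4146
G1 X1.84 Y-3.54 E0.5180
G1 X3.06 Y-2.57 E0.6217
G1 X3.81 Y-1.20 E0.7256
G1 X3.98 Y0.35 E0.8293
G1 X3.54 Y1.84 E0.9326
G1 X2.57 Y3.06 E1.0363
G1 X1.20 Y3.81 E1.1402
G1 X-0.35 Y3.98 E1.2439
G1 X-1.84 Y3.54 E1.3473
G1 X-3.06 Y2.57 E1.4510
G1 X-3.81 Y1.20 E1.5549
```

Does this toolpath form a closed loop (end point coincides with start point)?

Start point (G0): (-3.98, -0.35). End point (last G1): the path does not return to the start — open.

no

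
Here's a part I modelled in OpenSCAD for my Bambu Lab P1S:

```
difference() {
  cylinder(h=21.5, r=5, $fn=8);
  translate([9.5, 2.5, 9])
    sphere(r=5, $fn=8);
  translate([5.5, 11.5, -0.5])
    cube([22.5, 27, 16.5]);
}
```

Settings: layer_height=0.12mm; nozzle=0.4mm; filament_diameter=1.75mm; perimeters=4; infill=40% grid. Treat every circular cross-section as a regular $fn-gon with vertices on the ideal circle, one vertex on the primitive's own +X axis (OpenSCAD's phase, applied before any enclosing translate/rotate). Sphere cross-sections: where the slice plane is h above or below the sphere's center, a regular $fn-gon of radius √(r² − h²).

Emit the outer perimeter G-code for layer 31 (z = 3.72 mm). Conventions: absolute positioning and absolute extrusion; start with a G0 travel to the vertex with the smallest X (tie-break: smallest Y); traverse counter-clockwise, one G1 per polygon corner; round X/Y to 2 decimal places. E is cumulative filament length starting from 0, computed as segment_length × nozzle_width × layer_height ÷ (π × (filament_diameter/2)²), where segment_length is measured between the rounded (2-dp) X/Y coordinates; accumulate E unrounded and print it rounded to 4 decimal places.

G0 X-5.00 Y0.00 Z3.72
G1 X-3.54 Y-3.54 E0.0764
G1 X0.00 Y-5.00 E0.1528
G1 X3.54 Y-3.54 E0.2293
G1 X5.00 Y0.00 E0.3057
G1 X3.54 Y3.54 E0.3821
G1 X0.00 Y5.00 E0.4585
G1 X-3.54 Y3.54 E0.5349
G1 X-5.00 Y0.00 E0.6113

At z = 3.72 mm: the cylinder: section is a regular 8-gon, circumradius r=5; the sphere at (9.5, 2.5) does not reach this height (|z−center|=5.280 > r=5); the cube at (5.5, 11.5) (footprint 22.5×27) is included at this height; After the difference (first − rest): starting from the r=5 cylinder, the 22.5×27 cube at (5.5, 11.5) misses the remaining region (no effect) — 1 connected region. The outline is a single polygon with 8 vertices. Extrusion per mm of travel: 0.4 × 0.12 / (π × 0.875²) = 0.019956. Accumulating E over each segment gives final E = 0.6113.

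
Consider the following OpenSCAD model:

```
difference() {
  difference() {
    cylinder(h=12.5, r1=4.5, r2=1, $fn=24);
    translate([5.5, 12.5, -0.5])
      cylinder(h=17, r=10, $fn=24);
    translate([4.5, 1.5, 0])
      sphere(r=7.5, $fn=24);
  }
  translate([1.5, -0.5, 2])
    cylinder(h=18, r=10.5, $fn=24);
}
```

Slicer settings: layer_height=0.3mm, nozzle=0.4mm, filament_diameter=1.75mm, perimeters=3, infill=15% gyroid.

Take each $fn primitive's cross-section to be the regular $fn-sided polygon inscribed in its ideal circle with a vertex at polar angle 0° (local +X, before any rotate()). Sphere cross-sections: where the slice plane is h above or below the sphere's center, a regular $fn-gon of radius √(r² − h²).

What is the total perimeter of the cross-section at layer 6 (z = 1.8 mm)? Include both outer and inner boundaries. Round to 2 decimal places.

At z = 1.8 mm: the cone: at t=0.144 of its height the radius interpolates to r₁+(r₂−r₁)t = 3.996, giving a regular 24-gon of that circumradius (perimeter = 2·24·3.996·sin(180°/24) = 25.04 mm); the cylinder at (5.5, 12.5): section is a regular 24-gon, circumradius r=10 (perimeter = 2·24·10.000·sin(180°/24) = 62.65 mm); the r=7.5 sphere at (4.5, 1.5) contributes a regular 24-gon of circumradius √(7.5²−1.8²) = 7.281 (perimeter = 2·24·7.281·sin(180°/24) = 45.62 mm); After the difference (first − rest): starting from the cone, the r=10 cylinder at (5.5, 12.5) partially overlaps it — only the 0.41 mm² overlap (of its 310.58 mm²) is removed, clipping the outline; the r=7.5 sphere at (4.5, 1.5) partially overlaps it — only the 40.95 mm² overlap (of its 164.64 mm²) is removed, clipping the outline — boundary = 17.21 mm; the cylinder at (1.5, -0.5) is absent (z outside [2, 20]); Subtracting the remaining from the first: none of the subtracted shapes is present at this height, so the result so far is unchanged — boundary = 17.21 mm. Overall, the cross-section is a single solid region. Total boundary length (outer) = 17.21 mm.

17.21 mm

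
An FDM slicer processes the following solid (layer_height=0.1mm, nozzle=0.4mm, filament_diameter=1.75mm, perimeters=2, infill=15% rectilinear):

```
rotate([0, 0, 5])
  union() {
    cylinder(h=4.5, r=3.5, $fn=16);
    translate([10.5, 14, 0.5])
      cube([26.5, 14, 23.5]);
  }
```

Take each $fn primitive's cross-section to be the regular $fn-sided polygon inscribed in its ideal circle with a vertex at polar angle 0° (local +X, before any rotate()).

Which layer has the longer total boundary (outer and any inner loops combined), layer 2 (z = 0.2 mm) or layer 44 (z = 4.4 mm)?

Layer 2 (z = 0.2): the cylinder: section is a regular 16-gon, circumradius r=3.5 (perimeter = 2·16·3.500·sin(180°/16) = 21.85 mm); the cube at (10.5, 14) is absent (z outside [0.5, 24]); Merging all regions: only the r=3.5 cylinder is present, so the union is just that shape — boundary = 21.85 mm; (rotated 5° about Z; rotation is an isometry so areas/perimeters/island counts are preserved). So its perimeter = 21.85 mm. Layer 44 (z = 4.4): the r=3.5 cylinder contributes a regular 16-gon of circumradius 3.5 (perimeter = 2·16·3.500·sin(180°/16) = 21.85 mm); the 26.5×14 cube at (10.5, 14) contributes its full rectangle (perimeter 81.00 mm); Merging all regions: the 2 present regions are separate (no shared area or edge), so areas and boundary lengths simply add and each stays a separate island — boundary = 102.85 mm; (whole slice rotated 5° about Z — lengths, areas and connectivity unchanged). So its perimeter = 102.85 mm. Layer 44 is larger (102.85 vs 21.85 mm).

layer 44 (z = 4.4 mm)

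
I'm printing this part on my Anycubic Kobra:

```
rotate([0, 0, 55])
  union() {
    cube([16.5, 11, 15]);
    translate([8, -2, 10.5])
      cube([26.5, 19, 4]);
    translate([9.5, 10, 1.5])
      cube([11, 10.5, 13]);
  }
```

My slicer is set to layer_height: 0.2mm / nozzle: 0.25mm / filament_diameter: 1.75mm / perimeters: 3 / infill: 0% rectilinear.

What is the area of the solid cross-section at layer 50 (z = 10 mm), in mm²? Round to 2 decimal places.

At z = 10 mm: the 16.5×11 cube contributes its full rectangle (area 181.50 mm²); the cube at (8, -2) is not intersected at this z (z outside [10.5, 14.5]); the cube at (9.5, 10) is present — its section is the full 11×10.5 rectangle (area 115.50 mm²); Merging all regions: the regions partially overlap — summed areas 297.00 mm² minus the doubly-counted overlap 7.00 mm² gives 290.00 mm² — area = 290.00 mm²; (rotated 55° about Z; rotation is an isometry so areas/perimeters/island counts are preserved). Overall, the cross-section is a single solid region. Net area = 290.00 mm².

290.00 mm²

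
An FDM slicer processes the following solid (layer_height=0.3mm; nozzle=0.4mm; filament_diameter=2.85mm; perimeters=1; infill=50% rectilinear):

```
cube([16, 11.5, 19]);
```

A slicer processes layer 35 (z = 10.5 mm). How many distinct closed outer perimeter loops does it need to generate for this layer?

At z = 10.5 mm: the 16×11.5 cube contributes its full rectangle. The result has 1 disconnected region.

1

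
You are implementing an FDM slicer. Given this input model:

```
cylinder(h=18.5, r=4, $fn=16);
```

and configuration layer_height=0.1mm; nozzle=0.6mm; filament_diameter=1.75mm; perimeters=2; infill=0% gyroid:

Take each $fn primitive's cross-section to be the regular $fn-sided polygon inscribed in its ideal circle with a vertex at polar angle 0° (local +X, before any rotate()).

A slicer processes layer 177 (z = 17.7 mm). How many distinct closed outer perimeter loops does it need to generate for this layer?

At z = 17.7 mm: the r=4 cylinder contributes a regular 16-gon of circumradius 4. The result has 1 disconnected region.

1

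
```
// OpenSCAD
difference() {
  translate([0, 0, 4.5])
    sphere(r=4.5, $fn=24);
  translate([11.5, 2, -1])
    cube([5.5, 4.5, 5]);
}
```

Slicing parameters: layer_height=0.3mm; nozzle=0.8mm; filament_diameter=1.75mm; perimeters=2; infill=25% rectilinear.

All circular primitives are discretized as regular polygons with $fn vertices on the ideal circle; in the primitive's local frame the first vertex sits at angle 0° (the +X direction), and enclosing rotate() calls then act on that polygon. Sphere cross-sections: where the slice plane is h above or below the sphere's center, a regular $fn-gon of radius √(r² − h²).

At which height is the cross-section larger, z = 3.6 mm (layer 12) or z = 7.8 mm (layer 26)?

layer 12 (z = 3.6 mm)

Layer 12 (z = 3.6): the sphere: section is a regular 24-gon, circumradius = √(r²−h²) = √(4.5²−0.9²) = 4.409 (area = (24/2)·4.409²·sin(360°/24) = 60.38 mm²); the 5.5×4.5 cube at (11.5, 2) contributes its full rectangle (area 24.75 mm²); Taking the first minus the rest: starting from the r=4.5 sphere (60.38 mm²), the 5.5×4.5 cube at (11.5, 2) misses the remaining region (no effect) — area = 60.38 mm². So its area = 60.38 mm². Layer 26 (z = 7.8): the r=4.5 sphere slices to a regular 24-gon of circumradius 3.059 (√(r²−h²) with h=3.3 from center) (area = (24/2)·3.059²·sin(360°/24) = 29.07 mm²); the cube at (11.5, 2) does not reach this height (z outside [-1, 4]); Taking the first minus the rest: none of the subtracted shapes is present at this height, so the r=4.5 sphere is unchanged — area = 29.07 mm². So its area = 29.07 mm². Layer 12 is larger (60.38 vs 29.07 mm²).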